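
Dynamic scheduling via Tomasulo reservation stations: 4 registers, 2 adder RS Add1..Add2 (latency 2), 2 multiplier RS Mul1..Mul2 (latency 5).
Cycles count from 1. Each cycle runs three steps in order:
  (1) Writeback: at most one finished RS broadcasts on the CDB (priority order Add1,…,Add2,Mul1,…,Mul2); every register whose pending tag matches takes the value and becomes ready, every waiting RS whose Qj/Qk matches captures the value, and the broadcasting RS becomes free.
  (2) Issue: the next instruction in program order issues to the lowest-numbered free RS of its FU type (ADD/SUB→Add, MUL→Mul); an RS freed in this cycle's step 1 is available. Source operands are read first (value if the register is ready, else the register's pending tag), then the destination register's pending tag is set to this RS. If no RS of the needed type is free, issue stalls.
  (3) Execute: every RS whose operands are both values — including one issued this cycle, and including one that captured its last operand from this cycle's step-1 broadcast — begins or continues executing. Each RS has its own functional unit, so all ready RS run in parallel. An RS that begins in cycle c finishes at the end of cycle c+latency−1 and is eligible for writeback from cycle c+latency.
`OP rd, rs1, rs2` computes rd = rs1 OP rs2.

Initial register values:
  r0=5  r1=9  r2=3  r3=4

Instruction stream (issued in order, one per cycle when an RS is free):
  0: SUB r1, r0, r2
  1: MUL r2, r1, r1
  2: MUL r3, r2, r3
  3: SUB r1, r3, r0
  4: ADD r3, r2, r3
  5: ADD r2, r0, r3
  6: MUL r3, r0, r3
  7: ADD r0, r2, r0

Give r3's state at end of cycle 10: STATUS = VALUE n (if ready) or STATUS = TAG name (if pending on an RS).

STATUS = TAG Add2

  c1: issue SUB r1<-Add1  regs: r0:5,r1:Add1,r2:3,r3:4
  c2: issue MUL r2<-Mul1  regs: r0:5,r1:Add1,r2:Mul1,r3:4
  c3: CDB Add1=2; issue MUL r3<-Mul2  regs: r0:5,r1:2,r2:Mul1,r3:Mul2
  c4: issue SUB r1<-Add1  regs: r0:5,r1:Add1,r2:Mul1,r3:Mul2
  c5: issue ADD r3<-Add2  regs: r0:5,r1:Add1,r2:Mul1,r3:Add2
  c6: stall  regs: r0:5,r1:Add1,r2:Mul1,r3:Add2
  c7: stall  regs: r0:5,r1:Add1,r2:Mul1,r3:Add2
  c8: CDB Mul1=4; stall  regs: r0:5,r1:Add1,r2:4,r3:Add2
  c9: stall  regs: r0:5,r1:Add1,r2:4,r3:Add2
  c10: stall  regs: r0:5,r1:Add1,r2:4,r3:Add2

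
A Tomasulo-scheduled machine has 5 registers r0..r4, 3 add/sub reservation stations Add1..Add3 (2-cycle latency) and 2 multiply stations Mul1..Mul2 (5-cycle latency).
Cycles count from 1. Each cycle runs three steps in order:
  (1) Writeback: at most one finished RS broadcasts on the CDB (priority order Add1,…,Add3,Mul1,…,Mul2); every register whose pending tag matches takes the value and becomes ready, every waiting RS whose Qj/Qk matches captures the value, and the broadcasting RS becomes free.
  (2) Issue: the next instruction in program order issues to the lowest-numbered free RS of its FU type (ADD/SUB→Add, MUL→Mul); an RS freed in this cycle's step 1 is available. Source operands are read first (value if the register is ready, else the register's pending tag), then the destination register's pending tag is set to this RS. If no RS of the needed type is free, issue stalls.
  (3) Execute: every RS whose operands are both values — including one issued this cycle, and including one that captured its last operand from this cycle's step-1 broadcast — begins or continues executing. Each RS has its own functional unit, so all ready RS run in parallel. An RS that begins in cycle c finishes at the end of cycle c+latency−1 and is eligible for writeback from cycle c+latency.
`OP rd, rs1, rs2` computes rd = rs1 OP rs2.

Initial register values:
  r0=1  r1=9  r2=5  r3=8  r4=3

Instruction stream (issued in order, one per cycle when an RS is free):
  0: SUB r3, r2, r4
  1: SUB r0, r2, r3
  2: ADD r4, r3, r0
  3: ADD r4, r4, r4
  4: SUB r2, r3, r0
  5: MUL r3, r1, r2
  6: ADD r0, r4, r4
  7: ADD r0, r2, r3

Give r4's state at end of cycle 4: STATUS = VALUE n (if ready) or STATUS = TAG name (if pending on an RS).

STATUS = TAG Add3

cycle 1: issue SUB r3<-Add1 // r0:1,r1:9,r2:5,r3:Add1,r4:3
cycle 2: issue SUB r0<-Add2 // r0:Add2,r1:9,r2:5,r3:Add1,r4:3
cycle 3: CDB Add1=2; issue ADD r4<-Add1 // r0:Add2,r1:9,r2:5,r3:2,r4:Add1
cycle 4: issue ADD r4<-Add3 // r0:Add2,r1:9,r2:5,r3:2,r4:Add3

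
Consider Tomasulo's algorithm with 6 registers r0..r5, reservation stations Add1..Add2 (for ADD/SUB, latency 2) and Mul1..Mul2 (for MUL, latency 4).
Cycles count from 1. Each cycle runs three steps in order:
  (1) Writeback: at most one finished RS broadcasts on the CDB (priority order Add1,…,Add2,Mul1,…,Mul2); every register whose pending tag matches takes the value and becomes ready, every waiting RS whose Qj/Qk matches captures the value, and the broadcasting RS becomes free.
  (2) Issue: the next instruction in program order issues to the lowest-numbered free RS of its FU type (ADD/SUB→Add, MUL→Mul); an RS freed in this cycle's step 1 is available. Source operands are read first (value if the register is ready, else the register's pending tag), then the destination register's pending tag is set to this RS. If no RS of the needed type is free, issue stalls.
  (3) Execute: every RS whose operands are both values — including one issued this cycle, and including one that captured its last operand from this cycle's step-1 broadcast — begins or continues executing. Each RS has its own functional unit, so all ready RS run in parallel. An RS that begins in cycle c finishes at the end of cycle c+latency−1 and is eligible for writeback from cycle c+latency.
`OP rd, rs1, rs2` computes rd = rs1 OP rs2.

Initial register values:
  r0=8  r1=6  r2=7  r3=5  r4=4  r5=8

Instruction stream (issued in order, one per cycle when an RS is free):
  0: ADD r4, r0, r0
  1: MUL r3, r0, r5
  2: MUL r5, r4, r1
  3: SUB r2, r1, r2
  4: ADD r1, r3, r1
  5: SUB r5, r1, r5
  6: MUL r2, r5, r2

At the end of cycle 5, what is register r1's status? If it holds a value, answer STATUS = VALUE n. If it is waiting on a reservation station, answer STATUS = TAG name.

STATUS = TAG Add2

  c1: issue ADD r4<-Add1  regs: r0:8,r1:6,r2:7,r3:5,r4:Add1,r5:8
  c2: issue MUL r3<-Mul1  regs: r0:8,r1:6,r2:7,r3:Mul1,r4:Add1,r5:8
  c3: CDB Add1=16; issue MUL r5<-Mul2  regs: r0:8,r1:6,r2:7,r3:Mul1,r4:16,r5:Mul2
  c4: issue SUB r2<-Add1  regs: r0:8,r1:6,r2:Add1,r3:Mul1,r4:16,r5:Mul2
  c5: issue ADD r1<-Add2  regs: r0:8,r1:Add2,r2:Add1,r3:Mul1,r4:16,r5:Mul2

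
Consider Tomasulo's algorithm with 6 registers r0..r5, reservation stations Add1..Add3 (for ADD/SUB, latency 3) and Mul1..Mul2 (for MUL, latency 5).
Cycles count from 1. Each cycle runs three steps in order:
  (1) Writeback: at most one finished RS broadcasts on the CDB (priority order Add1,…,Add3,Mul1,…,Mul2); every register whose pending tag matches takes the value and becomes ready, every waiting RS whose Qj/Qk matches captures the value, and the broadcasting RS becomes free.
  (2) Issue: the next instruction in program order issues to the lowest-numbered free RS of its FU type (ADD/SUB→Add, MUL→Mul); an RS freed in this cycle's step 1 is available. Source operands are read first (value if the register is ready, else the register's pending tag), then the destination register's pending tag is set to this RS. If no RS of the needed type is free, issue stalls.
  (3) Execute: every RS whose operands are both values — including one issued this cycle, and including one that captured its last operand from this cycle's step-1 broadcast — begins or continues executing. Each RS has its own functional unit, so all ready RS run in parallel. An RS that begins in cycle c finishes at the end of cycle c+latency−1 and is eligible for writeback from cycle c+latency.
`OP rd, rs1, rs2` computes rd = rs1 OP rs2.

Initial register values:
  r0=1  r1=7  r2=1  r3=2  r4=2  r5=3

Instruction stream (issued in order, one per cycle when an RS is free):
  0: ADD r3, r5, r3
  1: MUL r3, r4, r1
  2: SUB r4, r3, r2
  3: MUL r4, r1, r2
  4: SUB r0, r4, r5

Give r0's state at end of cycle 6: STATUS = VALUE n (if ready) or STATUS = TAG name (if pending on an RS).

cycle 1: issue ADD r3<-Add1 // r0:1,r1:7,r2:1,r3:Add1,r4:2,r5:3
cycle 2: issue MUL r3<-Mul1 // r0:1,r1:7,r2:1,r3:Mul1,r4:2,r5:3
cycle 3: issue SUB r4<-Add2 // r0:1,r1:7,r2:1,r3:Mul1,r4:Add2,r5:3
cycle 4: CDB Add1=5; issue MUL r4<-Mul2 // r0:1,r1:7,r2:1,r3:Mul1,r4:Mul2,r5:3
cycle 5: issue SUB r0<-Add1 // r0:Add1,r1:7,r2:1,r3:Mul1,r4:Mul2,r5:3
cycle 6: - // r0:Add1,r1:7,r2:1,r3:Mul1,r4:Mul2,r5:3

STATUS = TAG Add1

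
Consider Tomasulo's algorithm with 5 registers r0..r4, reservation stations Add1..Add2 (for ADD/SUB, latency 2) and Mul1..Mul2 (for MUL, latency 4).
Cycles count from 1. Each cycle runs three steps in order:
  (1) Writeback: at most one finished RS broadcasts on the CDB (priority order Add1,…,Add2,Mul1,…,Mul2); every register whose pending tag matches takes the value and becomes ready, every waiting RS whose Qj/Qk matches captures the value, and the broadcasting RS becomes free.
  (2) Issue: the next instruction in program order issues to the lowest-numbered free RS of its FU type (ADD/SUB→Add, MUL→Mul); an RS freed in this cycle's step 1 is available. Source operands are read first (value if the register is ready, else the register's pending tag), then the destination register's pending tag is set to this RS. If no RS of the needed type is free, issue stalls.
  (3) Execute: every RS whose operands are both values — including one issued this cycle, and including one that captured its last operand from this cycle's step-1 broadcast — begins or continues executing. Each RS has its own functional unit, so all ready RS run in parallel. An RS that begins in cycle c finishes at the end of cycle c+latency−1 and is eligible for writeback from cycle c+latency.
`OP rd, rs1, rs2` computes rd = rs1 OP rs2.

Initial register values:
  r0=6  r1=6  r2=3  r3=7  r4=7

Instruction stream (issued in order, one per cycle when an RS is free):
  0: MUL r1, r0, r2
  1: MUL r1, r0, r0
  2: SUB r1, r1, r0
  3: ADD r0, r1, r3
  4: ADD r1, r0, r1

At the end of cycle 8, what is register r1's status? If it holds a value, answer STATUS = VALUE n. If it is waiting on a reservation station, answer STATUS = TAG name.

c1: issue MUL r1<-Mul1 | r0:6,r1:Mul1,r2:3,r3:7,r4:7
c2: issue MUL r1<-Mul2 | r0:6,r1:Mul2,r2:3,r3:7,r4:7
c3: issue SUB r1<-Add1 | r0:6,r1:Add1,r2:3,r3:7,r4:7
c4: issue ADD r0<-Add2 | r0:Add2,r1:Add1,r2:3,r3:7,r4:7
c5: CDB Mul1=18; stall | r0:Add2,r1:Add1,r2:3,r3:7,r4:7
c6: CDB Mul2=36; stall | r0:Add2,r1:Add1,r2:3,r3:7,r4:7
c7: stall | r0:Add2,r1:Add1,r2:3,r3:7,r4:7
c8: CDB Add1=30; issue ADD r1<-Add1 | r0:Add2,r1:Add1,r2:3,r3:7,r4:7

STATUS = TAG Add1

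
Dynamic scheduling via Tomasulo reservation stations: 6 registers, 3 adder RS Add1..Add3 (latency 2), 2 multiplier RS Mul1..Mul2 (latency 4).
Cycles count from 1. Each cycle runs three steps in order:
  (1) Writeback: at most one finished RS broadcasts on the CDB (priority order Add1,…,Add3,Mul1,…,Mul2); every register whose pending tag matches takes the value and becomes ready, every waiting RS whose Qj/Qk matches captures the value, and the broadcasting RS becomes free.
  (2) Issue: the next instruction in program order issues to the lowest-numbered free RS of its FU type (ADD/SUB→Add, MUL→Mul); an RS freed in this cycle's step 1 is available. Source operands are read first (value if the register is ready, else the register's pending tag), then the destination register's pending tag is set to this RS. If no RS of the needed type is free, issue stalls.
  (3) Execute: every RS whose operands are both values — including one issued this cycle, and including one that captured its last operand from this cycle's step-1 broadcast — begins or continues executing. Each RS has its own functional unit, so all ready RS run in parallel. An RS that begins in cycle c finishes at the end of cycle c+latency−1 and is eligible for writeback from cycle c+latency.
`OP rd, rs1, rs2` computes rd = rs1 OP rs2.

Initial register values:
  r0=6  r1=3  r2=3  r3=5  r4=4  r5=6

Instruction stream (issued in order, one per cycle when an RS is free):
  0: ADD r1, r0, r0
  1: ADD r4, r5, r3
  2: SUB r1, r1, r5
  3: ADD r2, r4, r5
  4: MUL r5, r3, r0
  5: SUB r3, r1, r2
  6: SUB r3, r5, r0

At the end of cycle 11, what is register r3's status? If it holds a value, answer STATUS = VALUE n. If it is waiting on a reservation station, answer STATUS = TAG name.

cycle 1: issue ADD r1<-Add1 // r0:6,r1:Add1,r2:3,r3:5,r4:4,r5:6
cycle 2: issue ADD r4<-Add2 // r0:6,r1:Add1,r2:3,r3:5,r4:Add2,r5:6
cycle 3: CDB Add1=12; issue SUB r1<-Add1 // r0:6,r1:Add1,r2:3,r3:5,r4:Add2,r5:6
cycle 4: CDB Add2=11; issue ADD r2<-Add2 // r0:6,r1:Add1,r2:Add2,r3:5,r4:11,r5:6
cycle 5: CDB Add1=6; issue MUL r5<-Mul1 // r0:6,r1:6,r2:Add2,r3:5,r4:11,r5:Mul1
cycle 6: CDB Add2=17; issue SUB r3<-Add1 // r0:6,r1:6,r2:17,r3:Add1,r4:11,r5:Mul1
cycle 7: issue SUB r3<-Add2 // r0:6,r1:6,r2:17,r3:Add2,r4:11,r5:Mul1
cycle 8: CDB Add1=-11 // r0:6,r1:6,r2:17,r3:Add2,r4:11,r5:Mul1
cycle 9: CDB Mul1=30 // r0:6,r1:6,r2:17,r3:Add2,r4:11,r5:30
cycle 10: - // r0:6,r1:6,r2:17,r3:Add2,r4:11,r5:30
cycle 11: CDB Add2=24 // r0:6,r1:6,r2:17,r3:24,r4:11,r5:30

STATUS = VALUE 24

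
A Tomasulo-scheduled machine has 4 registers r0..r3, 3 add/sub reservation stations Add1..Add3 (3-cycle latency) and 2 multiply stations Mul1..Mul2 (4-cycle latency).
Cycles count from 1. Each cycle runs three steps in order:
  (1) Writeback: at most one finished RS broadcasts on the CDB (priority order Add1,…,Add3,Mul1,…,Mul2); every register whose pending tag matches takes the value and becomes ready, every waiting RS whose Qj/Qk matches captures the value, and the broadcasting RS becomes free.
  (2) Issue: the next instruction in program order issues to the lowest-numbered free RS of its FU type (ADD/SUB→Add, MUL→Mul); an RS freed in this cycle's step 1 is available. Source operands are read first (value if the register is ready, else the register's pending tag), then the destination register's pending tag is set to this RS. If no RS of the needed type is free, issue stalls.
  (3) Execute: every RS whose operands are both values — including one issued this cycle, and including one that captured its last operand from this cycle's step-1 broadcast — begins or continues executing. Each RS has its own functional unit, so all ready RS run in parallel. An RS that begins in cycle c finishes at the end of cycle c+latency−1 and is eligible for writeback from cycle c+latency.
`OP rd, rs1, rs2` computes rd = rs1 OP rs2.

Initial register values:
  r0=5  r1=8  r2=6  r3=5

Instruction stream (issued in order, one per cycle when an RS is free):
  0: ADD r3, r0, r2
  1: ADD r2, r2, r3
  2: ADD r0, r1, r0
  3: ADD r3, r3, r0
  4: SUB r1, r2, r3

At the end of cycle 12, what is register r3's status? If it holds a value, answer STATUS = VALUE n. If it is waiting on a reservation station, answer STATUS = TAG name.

c1: issue ADD r3<-Add1 | r0:5,r1:8,r2:6,r3:Add1
c2: issue ADD r2<-Add2 | r0:5,r1:8,r2:Add2,r3:Add1
c3: issue ADD r0<-Add3 | r0:Add3,r1:8,r2:Add2,r3:Add1
c4: CDB Add1=11; issue ADD r3<-Add1 | r0:Add3,r1:8,r2:Add2,r3:Add1
c5: stall | r0:Add3,r1:8,r2:Add2,r3:Add1
c6: CDB Add3=13; issue SUB r1<-Add3 | r0:13,r1:Add3,r2:Add2,r3:Add1
c7: CDB Add2=17 | r0:13,r1:Add3,r2:17,r3:Add1
c8: - | r0:13,r1:Add3,r2:17,r3:Add1
c9: CDB Add1=24 | r0:13,r1:Add3,r2:17,r3:24
c10: - | r0:13,r1:Add3,r2:17,r3:24
c11: - | r0:13,r1:Add3,r2:17,r3:24
c12: CDB Add3=-7 | r0:13,r1:-7,r2:17,r3:24

STATUS = VALUE 24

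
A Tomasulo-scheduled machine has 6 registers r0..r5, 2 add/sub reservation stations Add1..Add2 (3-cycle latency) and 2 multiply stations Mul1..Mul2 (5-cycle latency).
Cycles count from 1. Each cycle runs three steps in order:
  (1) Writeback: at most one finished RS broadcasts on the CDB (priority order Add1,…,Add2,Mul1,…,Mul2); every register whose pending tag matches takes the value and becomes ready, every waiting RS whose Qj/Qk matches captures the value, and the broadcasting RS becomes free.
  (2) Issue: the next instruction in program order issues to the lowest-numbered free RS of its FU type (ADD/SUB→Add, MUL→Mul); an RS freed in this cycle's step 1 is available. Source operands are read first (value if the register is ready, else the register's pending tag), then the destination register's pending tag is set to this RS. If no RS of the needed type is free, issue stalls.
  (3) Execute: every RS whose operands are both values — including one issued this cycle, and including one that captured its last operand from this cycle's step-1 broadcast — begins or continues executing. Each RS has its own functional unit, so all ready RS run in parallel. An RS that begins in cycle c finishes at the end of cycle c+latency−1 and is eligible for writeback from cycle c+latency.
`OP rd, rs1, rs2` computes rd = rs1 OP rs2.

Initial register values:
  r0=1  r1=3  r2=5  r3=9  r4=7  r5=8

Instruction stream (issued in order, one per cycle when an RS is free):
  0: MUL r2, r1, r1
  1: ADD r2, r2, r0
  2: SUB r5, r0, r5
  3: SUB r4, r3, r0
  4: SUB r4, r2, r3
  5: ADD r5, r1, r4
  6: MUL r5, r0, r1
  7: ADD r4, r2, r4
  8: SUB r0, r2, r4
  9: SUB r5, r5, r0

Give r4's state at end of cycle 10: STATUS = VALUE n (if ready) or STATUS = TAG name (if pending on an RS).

STATUS = TAG Add2

c1: issue MUL r2<-Mul1 | r0:1,r1:3,r2:Mul1,r3:9,r4:7,r5:8
c2: issue ADD r2<-Add1 | r0:1,r1:3,r2:Add1,r3:9,r4:7,r5:8
c3: issue SUB r5<-Add2 | r0:1,r1:3,r2:Add1,r3:9,r4:7,r5:Add2
c4: stall | r0:1,r1:3,r2:Add1,r3:9,r4:7,r5:Add2
c5: stall | r0:1,r1:3,r2:Add1,r3:9,r4:7,r5:Add2
c6: CDB Add2=-7; issue SUB r4<-Add2 | r0:1,r1:3,r2:Add1,r3:9,r4:Add2,r5:-7
c7: CDB Mul1=9; stall | r0:1,r1:3,r2:Add1,r3:9,r4:Add2,r5:-7
c8: stall | r0:1,r1:3,r2:Add1,r3:9,r4:Add2,r5:-7
c9: CDB Add2=8; issue SUB r4<-Add2 | r0:1,r1:3,r2:Add1,r3:9,r4:Add2,r5:-7
c10: CDB Add1=10; issue ADD r5<-Add1 | r0:1,r1:3,r2:10,r3:9,r4:Add2,r5:Add1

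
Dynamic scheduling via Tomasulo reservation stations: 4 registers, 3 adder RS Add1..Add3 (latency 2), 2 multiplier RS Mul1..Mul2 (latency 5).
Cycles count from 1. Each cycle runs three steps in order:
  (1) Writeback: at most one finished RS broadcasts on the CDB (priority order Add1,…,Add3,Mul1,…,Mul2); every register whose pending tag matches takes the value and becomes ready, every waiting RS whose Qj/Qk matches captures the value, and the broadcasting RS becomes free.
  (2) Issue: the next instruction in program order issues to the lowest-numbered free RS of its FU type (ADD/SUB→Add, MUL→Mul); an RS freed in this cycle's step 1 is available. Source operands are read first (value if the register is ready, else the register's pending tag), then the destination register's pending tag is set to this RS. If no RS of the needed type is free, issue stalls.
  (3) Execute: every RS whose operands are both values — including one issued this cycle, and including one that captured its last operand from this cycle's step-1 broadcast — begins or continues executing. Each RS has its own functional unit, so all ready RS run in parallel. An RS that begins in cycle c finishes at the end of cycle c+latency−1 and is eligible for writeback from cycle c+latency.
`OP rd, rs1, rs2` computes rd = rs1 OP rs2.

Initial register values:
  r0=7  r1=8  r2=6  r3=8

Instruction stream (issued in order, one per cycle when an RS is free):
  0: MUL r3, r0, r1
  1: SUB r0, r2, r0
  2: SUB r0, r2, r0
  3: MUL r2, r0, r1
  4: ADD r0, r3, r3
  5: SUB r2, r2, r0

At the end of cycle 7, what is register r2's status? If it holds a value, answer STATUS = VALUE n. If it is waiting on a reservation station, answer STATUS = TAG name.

  c1: issue MUL r3<-Mul1  regs: r0:7,r1:8,r2:6,r3:Mul1
  c2: issue SUB r0<-Add1  regs: r0:Add1,r1:8,r2:6,r3:Mul1
  c3: issue SUB r0<-Add2  regs: r0:Add2,r1:8,r2:6,r3:Mul1
  c4: CDB Add1=-1; issue MUL r2<-Mul2  regs: r0:Add2,r1:8,r2:Mul2,r3:Mul1
  c5: issue ADD r0<-Add1  regs: r0:Add1,r1:8,r2:Mul2,r3:Mul1
  c6: CDB Add2=7; issue SUB r2<-Add2  regs: r0:Add1,r1:8,r2:Add2,r3:Mul1
  c7: CDB Mul1=56  regs: r0:Add1,r1:8,r2:Add2,r3:56

STATUS = TAG Add2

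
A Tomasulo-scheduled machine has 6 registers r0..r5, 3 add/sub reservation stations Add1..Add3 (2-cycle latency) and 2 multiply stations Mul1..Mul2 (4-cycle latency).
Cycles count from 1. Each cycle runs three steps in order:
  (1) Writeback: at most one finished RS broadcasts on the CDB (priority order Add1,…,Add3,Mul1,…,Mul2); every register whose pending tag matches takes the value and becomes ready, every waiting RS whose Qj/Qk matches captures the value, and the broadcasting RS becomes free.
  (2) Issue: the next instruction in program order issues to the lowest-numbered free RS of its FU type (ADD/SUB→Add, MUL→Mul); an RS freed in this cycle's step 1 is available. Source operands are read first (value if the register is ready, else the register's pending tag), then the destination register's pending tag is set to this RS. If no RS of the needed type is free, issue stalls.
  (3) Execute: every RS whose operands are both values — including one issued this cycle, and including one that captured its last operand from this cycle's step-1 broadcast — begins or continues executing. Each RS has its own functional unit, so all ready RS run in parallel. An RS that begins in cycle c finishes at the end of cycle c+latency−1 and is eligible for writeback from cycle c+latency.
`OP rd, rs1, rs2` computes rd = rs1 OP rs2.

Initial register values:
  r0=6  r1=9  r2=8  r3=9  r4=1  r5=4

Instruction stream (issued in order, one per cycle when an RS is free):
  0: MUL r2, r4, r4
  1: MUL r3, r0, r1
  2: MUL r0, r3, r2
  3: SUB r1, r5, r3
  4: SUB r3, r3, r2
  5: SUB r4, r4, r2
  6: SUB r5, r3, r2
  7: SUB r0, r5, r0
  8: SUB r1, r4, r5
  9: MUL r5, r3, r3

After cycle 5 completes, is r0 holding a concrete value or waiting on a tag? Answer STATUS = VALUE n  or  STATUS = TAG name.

cycle 1: issue MUL r2<-Mul1 // r0:6,r1:9,r2:Mul1,r3:9,r4:1,r5:4
cycle 2: issue MUL r3<-Mul2 // r0:6,r1:9,r2:Mul1,r3:Mul2,r4:1,r5:4
cycle 3: stall // r0:6,r1:9,r2:Mul1,r3:Mul2,r4:1,r5:4
cycle 4: stall // r0:6,r1:9,r2:Mul1,r3:Mul2,r4:1,r5:4
cycle 5: CDB Mul1=1; issue MUL r0<-Mul1 // r0:Mul1,r1:9,r2:1,r3:Mul2,r4:1,r5:4

STATUS = TAG Mul1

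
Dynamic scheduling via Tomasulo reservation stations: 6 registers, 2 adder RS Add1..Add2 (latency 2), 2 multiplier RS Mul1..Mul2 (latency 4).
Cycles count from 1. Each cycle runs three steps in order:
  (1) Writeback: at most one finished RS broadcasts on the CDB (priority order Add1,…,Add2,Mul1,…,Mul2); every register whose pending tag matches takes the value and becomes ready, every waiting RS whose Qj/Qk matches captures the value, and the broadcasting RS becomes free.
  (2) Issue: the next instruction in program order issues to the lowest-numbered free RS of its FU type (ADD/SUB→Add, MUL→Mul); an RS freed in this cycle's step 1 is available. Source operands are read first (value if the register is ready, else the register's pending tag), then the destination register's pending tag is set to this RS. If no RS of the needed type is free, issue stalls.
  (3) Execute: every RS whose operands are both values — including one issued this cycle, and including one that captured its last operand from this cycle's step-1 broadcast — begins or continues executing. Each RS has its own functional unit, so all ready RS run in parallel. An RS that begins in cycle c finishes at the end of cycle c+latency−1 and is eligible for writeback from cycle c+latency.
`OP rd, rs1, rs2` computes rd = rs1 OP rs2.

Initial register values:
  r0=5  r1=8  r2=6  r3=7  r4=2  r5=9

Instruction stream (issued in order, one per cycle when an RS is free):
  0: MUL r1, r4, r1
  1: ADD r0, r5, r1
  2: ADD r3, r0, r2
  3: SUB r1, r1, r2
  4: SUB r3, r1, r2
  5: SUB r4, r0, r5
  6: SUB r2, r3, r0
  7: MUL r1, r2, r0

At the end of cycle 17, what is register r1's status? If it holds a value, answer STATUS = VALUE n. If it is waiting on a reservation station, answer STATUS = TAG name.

cycle 1: issue MUL r1<-Mul1 // r0:5,r1:Mul1,r2:6,r3:7,r4:2,r5:9
cycle 2: issue ADD r0<-Add1 // r0:Add1,r1:Mul1,r2:6,r3:7,r4:2,r5:9
cycle 3: issue ADD r3<-Add2 // r0:Add1,r1:Mul1,r2:6,r3:Add2,r4:2,r5:9
cycle 4: stall // r0:Add1,r1:Mul1,r2:6,r3:Add2,r4:2,r5:9
cycle 5: CDB Mul1=16; stall // r0:Add1,r1:16,r2:6,r3:Add2,r4:2,r5:9
cycle 6: stall // r0:Add1,r1:16,r2:6,r3:Add2,r4:2,r5:9
cycle 7: CDB Add1=25; issue SUB r1<-Add1 // r0:25,r1:Add1,r2:6,r3:Add2,r4:2,r5:9
cycle 8: stall // r0:25,r1:Add1,r2:6,r3:Add2,r4:2,r5:9
cycle 9: CDB Add1=10; issue SUB r3<-Add1 // r0:25,r1:10,r2:6,r3:Add1,r4:2,r5:9
cycle 10: CDB Add2=31; issue SUB r4<-Add2 // r0:25,r1:10,r2:6,r3:Add1,r4:Add2,r5:9
cycle 11: CDB Add1=4; issue SUB r2<-Add1 // r0:25,r1:10,r2:Add1,r3:4,r4:Add2,r5:9
cycle 12: CDB Add2=16; issue MUL r1<-Mul1 // r0:25,r1:Mul1,r2:Add1,r3:4,r4:16,r5:9
cycle 13: CDB Add1=-21 // r0:25,r1:Mul1,r2:-21,r3:4,r4:16,r5:9
cycle 14: - // r0:25,r1:Mul1,r2:-21,r3:4,r4:16,r5:9
cycle 15: - // r0:25,r1:Mul1,r2:-21,r3:4,r4:16,r5:9
cycle 16: - // r0:25,r1:Mul1,r2:-21,r3:4,r4:16,r5:9
cycle 17: CDB Mul1=-525 // r0:25,r1:-525,r2:-21,r3:4,r4:16,r5:9

STATUS = VALUE -525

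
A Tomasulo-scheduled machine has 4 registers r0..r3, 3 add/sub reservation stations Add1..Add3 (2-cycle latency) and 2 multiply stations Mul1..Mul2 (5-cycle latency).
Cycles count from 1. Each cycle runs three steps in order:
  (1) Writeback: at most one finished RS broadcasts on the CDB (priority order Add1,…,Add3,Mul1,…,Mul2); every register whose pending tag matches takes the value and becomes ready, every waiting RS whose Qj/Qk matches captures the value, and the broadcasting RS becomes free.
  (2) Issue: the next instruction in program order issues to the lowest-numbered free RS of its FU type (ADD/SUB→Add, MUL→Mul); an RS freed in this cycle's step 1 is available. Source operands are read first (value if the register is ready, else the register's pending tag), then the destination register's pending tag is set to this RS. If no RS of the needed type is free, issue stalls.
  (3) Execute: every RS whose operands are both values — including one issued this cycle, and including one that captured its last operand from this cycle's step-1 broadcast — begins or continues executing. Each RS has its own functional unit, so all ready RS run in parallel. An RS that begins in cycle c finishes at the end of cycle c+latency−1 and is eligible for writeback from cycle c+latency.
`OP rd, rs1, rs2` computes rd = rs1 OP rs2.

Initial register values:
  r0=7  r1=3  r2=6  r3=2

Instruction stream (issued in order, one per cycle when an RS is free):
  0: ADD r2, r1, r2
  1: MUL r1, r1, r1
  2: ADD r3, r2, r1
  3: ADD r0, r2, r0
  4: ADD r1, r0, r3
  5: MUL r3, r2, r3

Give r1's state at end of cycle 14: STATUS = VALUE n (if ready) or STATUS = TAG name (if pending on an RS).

  c1: issue ADD r2<-Add1  regs: r0:7,r1:3,r2:Add1,r3:2
  c2: issue MUL r1<-Mul1  regs: r0:7,r1:Mul1,r2:Add1,r3:2
  c3: CDB Add1=9; issue ADD r3<-Add1  regs: r0:7,r1:Mul1,r2:9,r3:Add1
  c4: issue ADD r0<-Add2  regs: r0:Add2,r1:Mul1,r2:9,r3:Add1
  c5: issue ADD r1<-Add3  regs: r0:Add2,r1:Add3,r2:9,r3:Add1
  c6: CDB Add2=16; issue MUL r3<-Mul2  regs: r0:16,r1:Add3,r2:9,r3:Mul2
  c7: CDB Mul1=9  regs: r0:16,r1:Add3,r2:9,r3:Mul2
  c8: -  regs: r0:16,r1:Add3,r2:9,r3:Mul2
  c9: CDB Add1=18  regs: r0:16,r1:Add3,r2:9,r3:Mul2
  c10: -  regs: r0:16,r1:Add3,r2:9,r3:Mul2
  c11: CDB Add3=34  regs: r0:16,r1:34,r2:9,r3:Mul2
  c12: -  regs: r0:16,r1:34,r2:9,r3:Mul2
  c13: -  regs: r0:16,r1:34,r2:9,r3:Mul2
  c14: CDB Mul2=162  regs: r0:16,r1:34,r2:9,r3:162

STATUS = VALUE 34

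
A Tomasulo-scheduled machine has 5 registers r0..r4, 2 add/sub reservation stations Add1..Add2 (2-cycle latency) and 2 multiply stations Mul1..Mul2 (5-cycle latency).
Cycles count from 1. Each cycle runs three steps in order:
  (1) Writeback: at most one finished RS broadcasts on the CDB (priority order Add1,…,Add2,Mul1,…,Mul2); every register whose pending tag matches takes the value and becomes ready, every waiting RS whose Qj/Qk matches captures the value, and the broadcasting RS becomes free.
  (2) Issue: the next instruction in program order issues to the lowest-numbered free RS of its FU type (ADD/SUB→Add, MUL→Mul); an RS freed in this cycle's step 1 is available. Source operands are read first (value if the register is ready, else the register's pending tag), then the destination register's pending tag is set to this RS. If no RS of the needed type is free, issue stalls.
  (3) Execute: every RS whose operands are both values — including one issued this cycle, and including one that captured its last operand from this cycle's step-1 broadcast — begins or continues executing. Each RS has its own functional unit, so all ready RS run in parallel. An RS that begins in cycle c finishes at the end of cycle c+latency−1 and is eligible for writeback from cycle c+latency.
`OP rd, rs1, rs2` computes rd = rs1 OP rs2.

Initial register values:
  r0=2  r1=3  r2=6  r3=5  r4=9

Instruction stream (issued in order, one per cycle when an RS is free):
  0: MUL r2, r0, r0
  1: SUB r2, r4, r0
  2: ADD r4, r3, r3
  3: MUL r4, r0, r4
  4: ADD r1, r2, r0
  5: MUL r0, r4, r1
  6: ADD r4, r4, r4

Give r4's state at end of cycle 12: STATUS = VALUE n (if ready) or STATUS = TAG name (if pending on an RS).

c1: issue MUL r2<-Mul1 | r0:2,r1:3,r2:Mul1,r3:5,r4:9
c2: issue SUB r2<-Add1 | r0:2,r1:3,r2:Add1,r3:5,r4:9
c3: issue ADD r4<-Add2 | r0:2,r1:3,r2:Add1,r3:5,r4:Add2
c4: CDB Add1=7; issue MUL r4<-Mul2 | r0:2,r1:3,r2:7,r3:5,r4:Mul2
c5: CDB Add2=10; issue ADD r1<-Add1 | r0:2,r1:Add1,r2:7,r3:5,r4:Mul2
c6: CDB Mul1=4; issue MUL r0<-Mul1 | r0:Mul1,r1:Add1,r2:7,r3:5,r4:Mul2
c7: CDB Add1=9; issue ADD r4<-Add1 | r0:Mul1,r1:9,r2:7,r3:5,r4:Add1
c8: - | r0:Mul1,r1:9,r2:7,r3:5,r4:Add1
c9: - | r0:Mul1,r1:9,r2:7,r3:5,r4:Add1
c10: CDB Mul2=20 | r0:Mul1,r1:9,r2:7,r3:5,r4:Add1
c11: - | r0:Mul1,r1:9,r2:7,r3:5,r4:Add1
c12: CDB Add1=40 | r0:Mul1,r1:9,r2:7,r3:5,r4:40

STATUS = VALUE 40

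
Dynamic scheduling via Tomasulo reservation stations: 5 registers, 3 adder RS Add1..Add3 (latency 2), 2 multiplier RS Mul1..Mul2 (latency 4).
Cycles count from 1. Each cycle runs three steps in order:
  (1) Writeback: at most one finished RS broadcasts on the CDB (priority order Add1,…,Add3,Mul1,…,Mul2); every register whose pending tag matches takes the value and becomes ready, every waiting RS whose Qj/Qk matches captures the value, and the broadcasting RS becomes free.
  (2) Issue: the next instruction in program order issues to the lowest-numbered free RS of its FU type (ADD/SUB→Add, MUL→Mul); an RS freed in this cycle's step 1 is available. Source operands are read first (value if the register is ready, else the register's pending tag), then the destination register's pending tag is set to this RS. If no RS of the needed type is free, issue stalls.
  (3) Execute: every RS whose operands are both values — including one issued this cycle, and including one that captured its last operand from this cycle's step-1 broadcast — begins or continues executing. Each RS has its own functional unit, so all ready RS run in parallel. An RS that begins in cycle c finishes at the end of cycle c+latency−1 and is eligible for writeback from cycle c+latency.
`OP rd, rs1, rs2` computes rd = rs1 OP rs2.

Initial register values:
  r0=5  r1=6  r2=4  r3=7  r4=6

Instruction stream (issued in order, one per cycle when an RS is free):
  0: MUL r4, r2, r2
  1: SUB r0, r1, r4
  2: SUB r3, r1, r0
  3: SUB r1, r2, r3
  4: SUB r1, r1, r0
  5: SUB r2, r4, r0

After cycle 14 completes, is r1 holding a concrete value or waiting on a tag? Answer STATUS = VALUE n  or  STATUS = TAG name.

STATUS = VALUE -2

cycle 1: issue MUL r4<-Mul1 // r0:5,r1:6,r2:4,r3:7,r4:Mul1
cycle 2: issue SUB r0<-Add1 // r0:Add1,r1:6,r2:4,r3:7,r4:Mul1
cycle 3: issue SUB r3<-Add2 // r0:Add1,r1:6,r2:4,r3:Add2,r4:Mul1
cycle 4: issue SUB r1<-Add3 // r0:Add1,r1:Add3,r2:4,r3:Add2,r4:Mul1
cycle 5: CDB Mul1=16; stall // r0:Add1,r1:Add3,r2:4,r3:Add2,r4:16
cycle 6: stall // r0:Add1,r1:Add3,r2:4,r3:Add2,r4:16
cycle 7: CDB Add1=-10; issue SUB r1<-Add1 // r0:-10,r1:Add1,r2:4,r3:Add2,r4:16
cycle 8: stall // r0:-10,r1:Add1,r2:4,r3:Add2,r4:16
cycle 9: CDB Add2=16; issue SUB r2<-Add2 // r0:-10,r1:Add1,r2:Add2,r3:16,r4:16
cycle 10: - // r0:-10,r1:Add1,r2:Add2,r3:16,r4:16
cycle 11: CDB Add2=26 // r0:-10,r1:Add1,r2:26,r3:16,r4:16
cycle 12: CDB Add3=-12 // r0:-10,r1:Add1,r2:26,r3:16,r4:16
cycle 13: - // r0:-10,r1:Add1,r2:26,r3:16,r4:16
cycle 14: CDB Add1=-2 // r0:-10,r1:-2,r2:26,r3:16,r4:16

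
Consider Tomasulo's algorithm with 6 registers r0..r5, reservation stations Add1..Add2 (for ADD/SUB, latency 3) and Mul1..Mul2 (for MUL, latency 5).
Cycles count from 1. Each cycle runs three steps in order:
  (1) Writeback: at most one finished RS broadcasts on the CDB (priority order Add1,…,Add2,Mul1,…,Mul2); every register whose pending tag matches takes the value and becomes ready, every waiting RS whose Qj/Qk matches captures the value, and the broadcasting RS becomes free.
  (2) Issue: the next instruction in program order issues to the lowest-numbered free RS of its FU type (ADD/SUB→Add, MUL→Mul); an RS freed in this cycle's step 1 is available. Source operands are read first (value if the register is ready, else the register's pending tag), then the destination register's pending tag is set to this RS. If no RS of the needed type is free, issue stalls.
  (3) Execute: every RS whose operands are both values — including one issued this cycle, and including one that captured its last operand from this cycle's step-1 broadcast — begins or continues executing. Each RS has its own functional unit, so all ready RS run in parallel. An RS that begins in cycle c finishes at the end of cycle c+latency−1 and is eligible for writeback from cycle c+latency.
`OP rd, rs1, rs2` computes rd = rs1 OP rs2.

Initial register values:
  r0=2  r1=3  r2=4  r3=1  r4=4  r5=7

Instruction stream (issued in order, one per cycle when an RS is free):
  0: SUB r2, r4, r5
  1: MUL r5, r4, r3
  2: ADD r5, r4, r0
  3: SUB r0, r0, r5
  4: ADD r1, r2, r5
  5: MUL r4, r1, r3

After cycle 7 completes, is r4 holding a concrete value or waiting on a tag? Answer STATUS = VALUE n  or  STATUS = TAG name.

cycle 1: issue SUB r2<-Add1 // r0:2,r1:3,r2:Add1,r3:1,r4:4,r5:7
cycle 2: issue MUL r5<-Mul1 // r0:2,r1:3,r2:Add1,r3:1,r4:4,r5:Mul1
cycle 3: issue ADD r5<-Add2 // r0:2,r1:3,r2:Add1,r3:1,r4:4,r5:Add2
cycle 4: CDB Add1=-3; issue SUB r0<-Add1 // r0:Add1,r1:3,r2:-3,r3:1,r4:4,r5:Add2
cycle 5: stall // r0:Add1,r1:3,r2:-3,r3:1,r4:4,r5:Add2
cycle 6: CDB Add2=6; issue ADD r1<-Add2 // r0:Add1,r1:Add2,r2:-3,r3:1,r4:4,r5:6
cycle 7: CDB Mul1=4; issue MUL r4<-Mul1 // r0:Add1,r1:Add2,r2:-3,r3:1,r4:Mul1,r5:6

STATUS = TAG Mul1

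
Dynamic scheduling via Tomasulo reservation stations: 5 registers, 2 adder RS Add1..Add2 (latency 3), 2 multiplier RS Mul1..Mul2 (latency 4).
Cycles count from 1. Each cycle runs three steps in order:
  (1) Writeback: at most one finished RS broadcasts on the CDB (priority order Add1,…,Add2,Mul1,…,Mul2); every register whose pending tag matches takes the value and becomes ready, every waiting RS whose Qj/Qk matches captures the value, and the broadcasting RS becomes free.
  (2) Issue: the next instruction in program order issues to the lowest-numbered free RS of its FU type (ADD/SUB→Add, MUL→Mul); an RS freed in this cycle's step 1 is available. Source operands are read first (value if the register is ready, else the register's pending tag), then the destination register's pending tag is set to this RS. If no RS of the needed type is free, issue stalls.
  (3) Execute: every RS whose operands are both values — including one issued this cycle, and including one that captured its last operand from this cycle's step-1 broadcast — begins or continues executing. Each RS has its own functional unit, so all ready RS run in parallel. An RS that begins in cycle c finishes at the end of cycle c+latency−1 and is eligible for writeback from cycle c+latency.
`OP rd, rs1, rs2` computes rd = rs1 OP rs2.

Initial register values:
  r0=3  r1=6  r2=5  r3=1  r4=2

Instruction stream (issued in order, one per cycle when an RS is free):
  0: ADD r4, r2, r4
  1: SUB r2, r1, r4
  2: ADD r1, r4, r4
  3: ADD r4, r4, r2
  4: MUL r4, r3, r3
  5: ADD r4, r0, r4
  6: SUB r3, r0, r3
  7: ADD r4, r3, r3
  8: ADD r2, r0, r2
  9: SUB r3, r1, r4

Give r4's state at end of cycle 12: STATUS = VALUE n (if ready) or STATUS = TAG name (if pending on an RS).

STATUS = TAG Add2

  c1: issue ADD r4<-Add1  regs: r0:3,r1:6,r2:5,r3:1,r4:Add1
  c2: issue SUB r2<-Add2  regs: r0:3,r1:6,r2:Add2,r3:1,r4:Add1
  c3: stall  regs: r0:3,r1:6,r2:Add2,r3:1,r4:Add1
  c4: CDB Add1=7; issue ADD r1<-Add1  regs: r0:3,r1:Add1,r2:Add2,r3:1,r4:7
  c5: stall  regs: r0:3,r1:Add1,r2:Add2,r3:1,r4:7
  c6: stall  regs: r0:3,r1:Add1,r2:Add2,r3:1,r4:7
  c7: CDB Add1=14; issue ADD r4<-Add1  regs: r0:3,r1:14,r2:Add2,r3:1,r4:Add1
  c8: CDB Add2=-1; issue MUL r4<-Mul1  regs: r0:3,r1:14,r2:-1,r3:1,r4:Mul1
  c9: issue ADD r4<-Add2  regs: r0:3,r1:14,r2:-1,r3:1,r4:Add2
  c10: stall  regs: r0:3,r1:14,r2:-1,r3:1,r4:Add2
  c11: CDB Add1=6; issue SUB r3<-Add1  regs: r0:3,r1:14,r2:-1,r3:Add1,r4:Add2
  c12: CDB Mul1=1; stall  regs: r0:3,r1:14,r2:-1,r3:Add1,r4:Add2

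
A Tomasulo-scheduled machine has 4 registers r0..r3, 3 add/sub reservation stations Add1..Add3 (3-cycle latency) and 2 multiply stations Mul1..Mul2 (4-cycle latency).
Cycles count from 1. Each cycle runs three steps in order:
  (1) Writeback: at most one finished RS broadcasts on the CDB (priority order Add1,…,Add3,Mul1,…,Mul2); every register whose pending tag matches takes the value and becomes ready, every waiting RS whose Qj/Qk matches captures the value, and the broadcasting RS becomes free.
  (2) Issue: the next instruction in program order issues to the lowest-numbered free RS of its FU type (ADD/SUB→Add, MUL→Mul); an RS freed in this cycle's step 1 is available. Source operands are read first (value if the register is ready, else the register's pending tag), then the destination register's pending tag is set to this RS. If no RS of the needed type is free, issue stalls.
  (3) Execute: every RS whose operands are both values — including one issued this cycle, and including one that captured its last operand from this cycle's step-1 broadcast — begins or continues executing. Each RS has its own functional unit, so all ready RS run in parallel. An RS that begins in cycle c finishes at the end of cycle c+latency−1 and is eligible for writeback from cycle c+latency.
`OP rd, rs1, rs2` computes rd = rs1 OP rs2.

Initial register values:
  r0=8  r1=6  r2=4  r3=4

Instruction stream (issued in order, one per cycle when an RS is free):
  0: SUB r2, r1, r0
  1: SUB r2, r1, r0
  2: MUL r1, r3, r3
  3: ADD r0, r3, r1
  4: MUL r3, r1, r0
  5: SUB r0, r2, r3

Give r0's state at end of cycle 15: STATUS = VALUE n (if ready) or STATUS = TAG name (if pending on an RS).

STATUS = TAG Add2

c1: issue SUB r2<-Add1 | r0:8,r1:6,r2:Add1,r3:4
c2: issue SUB r2<-Add2 | r0:8,r1:6,r2:Add2,r3:4
c3: issue MUL r1<-Mul1 | r0:8,r1:Mul1,r2:Add2,r3:4
c4: CDB Add1=-2; issue ADD r0<-Add1 | r0:Add1,r1:Mul1,r2:Add2,r3:4
c5: CDB Add2=-2; issue MUL r3<-Mul2 | r0:Add1,r1:Mul1,r2:-2,r3:Mul2
c6: issue SUB r0<-Add2 | r0:Add2,r1:Mul1,r2:-2,r3:Mul2
c7: CDB Mul1=16 | r0:Add2,r1:16,r2:-2,r3:Mul2
c8: - | r0:Add2,r1:16,r2:-2,r3:Mul2
c9: - | r0:Add2,r1:16,r2:-2,r3:Mul2
c10: CDB Add1=20 | r0:Add2,r1:16,r2:-2,r3:Mul2
c11: - | r0:Add2,r1:16,r2:-2,r3:Mul2
c12: - | r0:Add2,r1:16,r2:-2,r3:Mul2
c13: - | r0:Add2,r1:16,r2:-2,r3:Mul2
c14: CDB Mul2=320 | r0:Add2,r1:16,r2:-2,r3:320
c15: - | r0:Add2,r1:16,r2:-2,r3:320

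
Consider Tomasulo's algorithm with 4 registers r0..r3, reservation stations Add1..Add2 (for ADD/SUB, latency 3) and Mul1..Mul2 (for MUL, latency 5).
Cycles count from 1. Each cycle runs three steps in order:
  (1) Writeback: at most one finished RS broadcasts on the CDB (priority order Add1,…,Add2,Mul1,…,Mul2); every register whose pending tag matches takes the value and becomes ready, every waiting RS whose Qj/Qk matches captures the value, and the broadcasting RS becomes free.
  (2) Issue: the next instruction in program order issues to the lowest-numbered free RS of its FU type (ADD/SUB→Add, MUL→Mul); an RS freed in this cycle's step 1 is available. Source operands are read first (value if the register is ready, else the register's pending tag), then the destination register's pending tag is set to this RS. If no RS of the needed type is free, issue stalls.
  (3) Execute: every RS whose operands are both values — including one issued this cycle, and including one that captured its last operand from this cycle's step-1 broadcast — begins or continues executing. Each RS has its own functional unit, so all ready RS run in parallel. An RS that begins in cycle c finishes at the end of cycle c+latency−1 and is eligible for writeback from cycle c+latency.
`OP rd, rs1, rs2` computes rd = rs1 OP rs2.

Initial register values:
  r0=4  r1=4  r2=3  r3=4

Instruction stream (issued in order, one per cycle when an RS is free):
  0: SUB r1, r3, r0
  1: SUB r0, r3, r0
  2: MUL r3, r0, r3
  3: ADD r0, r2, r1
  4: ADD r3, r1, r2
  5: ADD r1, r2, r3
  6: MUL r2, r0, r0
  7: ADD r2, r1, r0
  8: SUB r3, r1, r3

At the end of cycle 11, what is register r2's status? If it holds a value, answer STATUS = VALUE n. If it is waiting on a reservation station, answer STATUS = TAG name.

cycle 1: issue SUB r1<-Add1 // r0:4,r1:Add1,r2:3,r3:4
cycle 2: issue SUB r0<-Add2 // r0:Add2,r1:Add1,r2:3,r3:4
cycle 3: issue MUL r3<-Mul1 // r0:Add2,r1:Add1,r2:3,r3:Mul1
cycle 4: CDB Add1=0; issue ADD r0<-Add1 // r0:Add1,r1:0,r2:3,r3:Mul1
cycle 5: CDB Add2=0; issue ADD r3<-Add2 // r0:Add1,r1:0,r2:3,r3:Add2
cycle 6: stall // r0:Add1,r1:0,r2:3,r3:Add2
cycle 7: CDB Add1=3; issue ADD r1<-Add1 // r0:3,r1:Add1,r2:3,r3:Add2
cycle 8: CDB Add2=3; issue MUL r2<-Mul2 // r0:3,r1:Add1,r2:Mul2,r3:3
cycle 9: issue ADD r2<-Add2 // r0:3,r1:Add1,r2:Add2,r3:3
cycle 10: CDB Mul1=0; stall // r0:3,r1:Add1,r2:Add2,r3:3
cycle 11: CDB Add1=6; issue SUB r3<-Add1 // r0:3,r1:6,r2:Add2,r3:Add1

STATUS = TAG Add2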